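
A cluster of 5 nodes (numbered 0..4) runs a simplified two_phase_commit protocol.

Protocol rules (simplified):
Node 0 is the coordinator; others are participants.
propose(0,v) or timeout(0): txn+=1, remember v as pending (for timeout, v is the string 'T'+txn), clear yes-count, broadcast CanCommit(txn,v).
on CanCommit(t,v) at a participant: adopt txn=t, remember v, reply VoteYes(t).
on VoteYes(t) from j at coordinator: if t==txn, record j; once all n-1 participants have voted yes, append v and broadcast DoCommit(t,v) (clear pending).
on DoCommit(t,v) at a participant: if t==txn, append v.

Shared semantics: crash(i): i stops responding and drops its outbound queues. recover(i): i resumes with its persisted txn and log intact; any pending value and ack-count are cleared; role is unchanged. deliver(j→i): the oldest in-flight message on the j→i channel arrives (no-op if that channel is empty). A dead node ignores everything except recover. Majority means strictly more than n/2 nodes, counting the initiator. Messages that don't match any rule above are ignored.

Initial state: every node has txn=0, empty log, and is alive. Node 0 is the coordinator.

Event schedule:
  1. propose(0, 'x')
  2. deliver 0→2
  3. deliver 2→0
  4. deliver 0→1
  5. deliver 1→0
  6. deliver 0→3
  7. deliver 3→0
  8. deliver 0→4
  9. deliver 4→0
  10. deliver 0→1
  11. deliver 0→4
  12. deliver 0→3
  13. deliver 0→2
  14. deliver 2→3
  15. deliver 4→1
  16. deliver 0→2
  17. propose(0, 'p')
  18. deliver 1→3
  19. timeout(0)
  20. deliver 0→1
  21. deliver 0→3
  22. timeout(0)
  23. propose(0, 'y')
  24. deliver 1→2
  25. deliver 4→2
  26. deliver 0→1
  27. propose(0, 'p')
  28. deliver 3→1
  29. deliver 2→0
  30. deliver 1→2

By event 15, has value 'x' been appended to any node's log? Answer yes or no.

after 1 — propose(0,'x'): n0:coor/t1/[-]
after 2 — deliver 0→2: n2:part/t1/[-]
after 3 — deliver 2→0: ·
after 4 — deliver 0→1: n1:part/t1/[-]
after 5 — deliver 1→0: ·
after 6 — deliver 0→3: n3:part/t1/[-]
after 7 — deliver 3→0: ·
after 8 — deliver 0→4: n4:part/t1/[-]
after 9 — deliver 4→0: n0:coor/t1/[x]
after 10 — deliver 0→1: n1:part/t1/[x]
after 11 — deliver 0→4: n4:part/t1/[x]
after 12 — deliver 0→3: n3:part/t1/[x]
after 13 — deliver 0→2: n2:part/t1/[x]
after 14 — deliver 2→3: ·
after 15 — deliver 4→1: ·

yes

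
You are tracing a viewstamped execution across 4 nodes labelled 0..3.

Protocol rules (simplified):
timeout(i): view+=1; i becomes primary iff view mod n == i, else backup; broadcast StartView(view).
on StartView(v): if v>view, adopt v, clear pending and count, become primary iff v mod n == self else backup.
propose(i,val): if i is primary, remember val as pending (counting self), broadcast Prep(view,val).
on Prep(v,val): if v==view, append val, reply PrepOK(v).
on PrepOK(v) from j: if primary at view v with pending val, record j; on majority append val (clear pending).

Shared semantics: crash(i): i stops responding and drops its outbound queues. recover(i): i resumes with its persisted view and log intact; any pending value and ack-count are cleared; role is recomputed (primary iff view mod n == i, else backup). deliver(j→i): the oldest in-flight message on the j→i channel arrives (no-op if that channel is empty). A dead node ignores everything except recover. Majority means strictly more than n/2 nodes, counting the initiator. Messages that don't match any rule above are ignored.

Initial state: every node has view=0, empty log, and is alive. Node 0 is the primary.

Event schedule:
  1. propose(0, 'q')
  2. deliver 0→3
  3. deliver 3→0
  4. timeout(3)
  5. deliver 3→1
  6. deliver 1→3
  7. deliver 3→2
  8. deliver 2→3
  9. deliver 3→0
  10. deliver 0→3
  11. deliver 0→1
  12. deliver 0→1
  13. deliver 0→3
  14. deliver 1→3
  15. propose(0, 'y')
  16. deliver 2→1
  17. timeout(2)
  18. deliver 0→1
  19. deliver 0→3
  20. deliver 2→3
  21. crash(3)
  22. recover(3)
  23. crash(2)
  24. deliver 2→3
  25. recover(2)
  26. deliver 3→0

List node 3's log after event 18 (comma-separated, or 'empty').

q

1. propose(0,'q'):  nop
2. deliver 0→3:  <3:back v0 q>
3. deliver 3→0:  nop
4. timeout(3):  <3:back v1 q>
5. deliver 3→1:  <1:prim v1 ->
6. deliver 1→3:  nop
7. deliver 3→2:  <2:back v1 ->
8. deliver 2→3:  nop
9. deliver 3→0:  <0:back v1 ->
10. deliver 0→3:  nop
11. deliver 0→1:  nop
12. deliver 0→1:  nop
13. deliver 0→3:  nop
14. deliver 1→3:  nop
15. propose(0,'y'):  nop
16. deliver 2→1:  nop
17. timeout(2):  <2:prim v2 ->
18. deliver 0→1:  nop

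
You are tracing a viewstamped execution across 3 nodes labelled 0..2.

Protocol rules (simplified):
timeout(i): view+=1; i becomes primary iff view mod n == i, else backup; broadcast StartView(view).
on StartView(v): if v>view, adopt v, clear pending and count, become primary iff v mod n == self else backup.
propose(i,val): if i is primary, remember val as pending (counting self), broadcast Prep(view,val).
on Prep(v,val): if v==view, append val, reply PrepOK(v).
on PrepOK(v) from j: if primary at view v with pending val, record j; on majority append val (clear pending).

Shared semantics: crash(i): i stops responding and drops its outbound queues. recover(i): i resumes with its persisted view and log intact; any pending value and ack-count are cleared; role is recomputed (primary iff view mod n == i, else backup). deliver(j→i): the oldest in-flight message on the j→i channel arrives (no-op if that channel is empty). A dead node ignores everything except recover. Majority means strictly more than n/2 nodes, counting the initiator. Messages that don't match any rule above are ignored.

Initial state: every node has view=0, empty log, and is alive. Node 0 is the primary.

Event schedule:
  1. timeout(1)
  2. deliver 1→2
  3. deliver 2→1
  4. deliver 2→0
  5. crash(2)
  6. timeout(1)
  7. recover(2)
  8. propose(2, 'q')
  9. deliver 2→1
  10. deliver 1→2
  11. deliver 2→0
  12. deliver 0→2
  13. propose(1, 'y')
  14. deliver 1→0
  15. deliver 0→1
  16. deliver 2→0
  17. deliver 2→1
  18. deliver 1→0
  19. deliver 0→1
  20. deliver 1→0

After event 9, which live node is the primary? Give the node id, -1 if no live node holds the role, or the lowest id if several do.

after 1 — timeout(1): n1:prim/v1/[-]
after 2 — deliver 1→2: n2:back/v1/[-]
after 3 — deliver 2→1: ·
after 4 — deliver 2→0: ·
after 5 — crash(2): n2:✗back/v1/[-]
after 6 — timeout(1): n1:back/v2/[-]
after 7 — recover(2): n2:back/v1/[-]
after 8 — propose(2,'q'): ·
after 9 — deliver 2→1: ·

0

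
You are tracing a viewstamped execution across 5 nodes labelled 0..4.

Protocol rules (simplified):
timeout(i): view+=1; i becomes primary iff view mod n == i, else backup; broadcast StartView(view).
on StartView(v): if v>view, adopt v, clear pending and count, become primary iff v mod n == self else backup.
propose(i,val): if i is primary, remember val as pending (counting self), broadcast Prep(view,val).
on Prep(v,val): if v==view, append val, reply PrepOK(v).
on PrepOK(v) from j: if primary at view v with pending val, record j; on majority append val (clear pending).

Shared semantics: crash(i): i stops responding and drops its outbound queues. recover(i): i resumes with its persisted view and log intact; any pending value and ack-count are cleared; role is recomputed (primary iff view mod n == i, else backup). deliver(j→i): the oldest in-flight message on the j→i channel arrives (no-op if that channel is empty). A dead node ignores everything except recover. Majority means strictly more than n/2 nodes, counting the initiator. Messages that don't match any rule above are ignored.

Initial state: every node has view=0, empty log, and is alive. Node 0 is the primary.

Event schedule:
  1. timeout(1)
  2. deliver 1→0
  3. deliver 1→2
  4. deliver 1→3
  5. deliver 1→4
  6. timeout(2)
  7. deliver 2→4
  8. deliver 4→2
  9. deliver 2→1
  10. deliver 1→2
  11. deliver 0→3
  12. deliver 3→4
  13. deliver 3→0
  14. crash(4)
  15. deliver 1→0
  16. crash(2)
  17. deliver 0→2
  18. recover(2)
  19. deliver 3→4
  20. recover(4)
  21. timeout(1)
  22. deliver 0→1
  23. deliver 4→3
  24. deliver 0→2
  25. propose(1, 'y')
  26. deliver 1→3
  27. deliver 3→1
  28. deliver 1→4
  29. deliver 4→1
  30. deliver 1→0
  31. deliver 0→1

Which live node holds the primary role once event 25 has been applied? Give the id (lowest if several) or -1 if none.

2

step 1 timeout(1): 1={prim,v=1,log=-}
step 2 deliver 1→0: 0={back,v=1,log=-}
step 3 deliver 1→2: 2={back,v=1,log=-}
step 4 deliver 1→3: 3={back,v=1,log=-}
step 5 deliver 1→4: 4={back,v=1,log=-}
step 6 timeout(2): 2={prim,v=2,log=-}
step 7 deliver 2→4: 4={back,v=2,log=-}
step 8 deliver 4→2: —
step 9 deliver 2→1: 1={back,v=2,log=-}
step 10 deliver 1→2: —
step 11 deliver 0→3: —
step 12 deliver 3→4: —
step 13 deliver 3→0: —
step 14 crash(4): 4={✗back,v=2,log=-}
step 15 deliver 1→0: —
step 16 crash(2): 2={✗prim,v=2,log=-}
step 17 deliver 0→2: —
step 18 recover(2): 2={prim,v=2,log=-}
step 19 deliver 3→4: —
step 20 recover(4): 4={back,v=2,log=-}
step 21 timeout(1): 1={back,v=3,log=-}
step 22 deliver 0→1: —
step 23 deliver 4→3: —
step 24 deliver 0→2: —
step 25 propose(1,'y'): —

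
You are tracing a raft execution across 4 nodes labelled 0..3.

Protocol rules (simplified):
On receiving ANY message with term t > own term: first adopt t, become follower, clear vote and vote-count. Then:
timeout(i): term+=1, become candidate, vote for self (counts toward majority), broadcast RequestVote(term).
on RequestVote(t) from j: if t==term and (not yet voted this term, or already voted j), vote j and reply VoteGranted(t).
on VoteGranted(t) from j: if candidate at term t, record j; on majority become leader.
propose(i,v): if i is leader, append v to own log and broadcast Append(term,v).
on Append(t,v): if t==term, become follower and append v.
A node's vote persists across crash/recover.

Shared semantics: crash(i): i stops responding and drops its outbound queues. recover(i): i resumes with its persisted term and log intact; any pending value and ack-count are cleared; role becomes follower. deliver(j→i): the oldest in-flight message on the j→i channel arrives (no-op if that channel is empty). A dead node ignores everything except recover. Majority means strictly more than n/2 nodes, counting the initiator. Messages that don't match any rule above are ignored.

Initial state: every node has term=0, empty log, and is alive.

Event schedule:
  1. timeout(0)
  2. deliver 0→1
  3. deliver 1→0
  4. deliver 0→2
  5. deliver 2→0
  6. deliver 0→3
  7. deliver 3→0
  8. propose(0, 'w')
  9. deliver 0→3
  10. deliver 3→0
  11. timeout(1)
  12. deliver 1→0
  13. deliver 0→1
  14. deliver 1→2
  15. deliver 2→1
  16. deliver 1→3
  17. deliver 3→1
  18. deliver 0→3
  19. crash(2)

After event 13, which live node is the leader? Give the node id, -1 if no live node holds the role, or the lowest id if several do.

1. timeout(0):  <0:cand t1 ->
2. deliver 0→1:  <1:foll t1 ->
3. deliver 1→0:  nop
4. deliver 0→2:  <2:foll t1 ->
5. deliver 2→0:  <0:lead t1 ->
6. deliver 0→3:  <3:foll t1 ->
7. deliver 3→0:  nop
8. propose(0,'w'):  <0:lead t1 w>
9. deliver 0→3:  <3:foll t1 w>
10. deliver 3→0:  nop
11. timeout(1):  <1:cand t2 ->
12. deliver 1→0:  <0:foll t2 w>
13. deliver 0→1:  nop

-1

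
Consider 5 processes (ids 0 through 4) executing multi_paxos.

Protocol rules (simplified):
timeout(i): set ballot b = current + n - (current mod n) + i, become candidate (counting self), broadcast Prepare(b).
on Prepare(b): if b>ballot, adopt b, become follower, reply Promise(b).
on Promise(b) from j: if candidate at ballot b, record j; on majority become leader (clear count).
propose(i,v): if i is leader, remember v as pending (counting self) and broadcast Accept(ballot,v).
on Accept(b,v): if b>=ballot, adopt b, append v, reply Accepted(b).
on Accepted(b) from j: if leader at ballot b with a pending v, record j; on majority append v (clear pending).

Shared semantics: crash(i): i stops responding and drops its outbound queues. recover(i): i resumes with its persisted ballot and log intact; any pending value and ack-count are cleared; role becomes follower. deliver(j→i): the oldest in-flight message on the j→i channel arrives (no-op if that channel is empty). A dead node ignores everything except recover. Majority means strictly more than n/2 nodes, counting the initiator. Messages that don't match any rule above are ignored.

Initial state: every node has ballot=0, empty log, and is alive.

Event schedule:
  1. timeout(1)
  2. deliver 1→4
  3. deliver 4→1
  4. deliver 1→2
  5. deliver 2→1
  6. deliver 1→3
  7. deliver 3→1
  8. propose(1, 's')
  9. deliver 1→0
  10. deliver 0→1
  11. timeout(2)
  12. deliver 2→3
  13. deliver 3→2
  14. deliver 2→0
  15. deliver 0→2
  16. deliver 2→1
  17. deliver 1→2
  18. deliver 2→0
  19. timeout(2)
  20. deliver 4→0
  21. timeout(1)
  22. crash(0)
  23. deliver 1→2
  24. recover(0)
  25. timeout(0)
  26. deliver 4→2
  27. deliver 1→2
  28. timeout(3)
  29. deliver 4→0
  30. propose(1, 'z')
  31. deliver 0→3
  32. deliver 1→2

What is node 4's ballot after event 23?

e1 timeout(1): 1[cand,b=6,-]
e2 deliver 1→4: 4[foll,b=6,-]
e3 deliver 4→1: ·
e4 deliver 1→2: 2[foll,b=6,-]
e5 deliver 2→1: 1[lead,b=6,-]
e6 deliver 1→3: 3[foll,b=6,-]
e7 deliver 3→1: ·
e8 propose(1,'s'): ·
e9 deliver 1→0: 0[foll,b=6,-]
e10 deliver 0→1: ·
e11 timeout(2): 2[cand,b=12,-]
e12 deliver 2→3: 3[foll,b=12,-]
e13 deliver 3→2: ·
e14 deliver 2→0: 0[foll,b=12,-]
e15 deliver 0→2: 2[lead,b=12,-]
e16 deliver 2→1: 1[foll,b=12,-]
e17 deliver 1→2: ·
e18 deliver 2→0: ·
e19 timeout(2): 2[cand,b=17,-]
e20 deliver 4→0: ·
e21 timeout(1): 1[cand,b=16,-]
e22 crash(0): 0[✗foll,b=12,-]
e23 deliver 1→2: ·

6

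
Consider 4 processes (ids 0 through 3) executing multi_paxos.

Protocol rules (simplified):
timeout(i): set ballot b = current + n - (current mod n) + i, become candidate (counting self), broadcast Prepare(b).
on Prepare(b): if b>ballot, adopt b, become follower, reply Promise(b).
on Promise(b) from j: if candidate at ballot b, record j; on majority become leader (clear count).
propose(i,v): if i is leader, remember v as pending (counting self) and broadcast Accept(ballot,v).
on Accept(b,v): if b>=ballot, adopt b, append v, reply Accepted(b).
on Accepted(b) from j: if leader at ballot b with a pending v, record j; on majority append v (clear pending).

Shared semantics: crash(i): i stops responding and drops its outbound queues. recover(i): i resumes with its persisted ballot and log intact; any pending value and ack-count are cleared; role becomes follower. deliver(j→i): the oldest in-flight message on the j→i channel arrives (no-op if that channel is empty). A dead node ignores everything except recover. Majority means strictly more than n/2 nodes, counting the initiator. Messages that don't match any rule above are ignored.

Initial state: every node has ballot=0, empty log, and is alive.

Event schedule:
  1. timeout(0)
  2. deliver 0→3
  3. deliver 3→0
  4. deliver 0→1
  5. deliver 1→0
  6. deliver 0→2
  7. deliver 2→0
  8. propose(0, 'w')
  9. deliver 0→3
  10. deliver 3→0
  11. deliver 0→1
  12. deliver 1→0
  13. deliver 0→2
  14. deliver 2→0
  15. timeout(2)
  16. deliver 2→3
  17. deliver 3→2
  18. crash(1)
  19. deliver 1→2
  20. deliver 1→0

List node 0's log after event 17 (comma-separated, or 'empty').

1. timeout(0):  <0:cand b4 ->
2. deliver 0→3:  <3:foll b4 ->
3. deliver 3→0:  nop
4. deliver 0→1:  <1:foll b4 ->
5. deliver 1→0:  <0:lead b4 ->
6. deliver 0→2:  <2:foll b4 ->
7. deliver 2→0:  nop
8. propose(0,'w'):  nop
9. deliver 0→3:  <3:foll b4 w>
10. deliver 3→0:  nop
11. deliver 0→1:  <1:foll b4 w>
12. deliver 1→0:  <0:lead b4 w>
13. deliver 0→2:  <2:foll b4 w>
14. deliver 2→0:  nop
15. timeout(2):  <2:cand b10 w>
16. deliver 2→3:  <3:foll b10 w>
17. deliver 3→2:  nop

w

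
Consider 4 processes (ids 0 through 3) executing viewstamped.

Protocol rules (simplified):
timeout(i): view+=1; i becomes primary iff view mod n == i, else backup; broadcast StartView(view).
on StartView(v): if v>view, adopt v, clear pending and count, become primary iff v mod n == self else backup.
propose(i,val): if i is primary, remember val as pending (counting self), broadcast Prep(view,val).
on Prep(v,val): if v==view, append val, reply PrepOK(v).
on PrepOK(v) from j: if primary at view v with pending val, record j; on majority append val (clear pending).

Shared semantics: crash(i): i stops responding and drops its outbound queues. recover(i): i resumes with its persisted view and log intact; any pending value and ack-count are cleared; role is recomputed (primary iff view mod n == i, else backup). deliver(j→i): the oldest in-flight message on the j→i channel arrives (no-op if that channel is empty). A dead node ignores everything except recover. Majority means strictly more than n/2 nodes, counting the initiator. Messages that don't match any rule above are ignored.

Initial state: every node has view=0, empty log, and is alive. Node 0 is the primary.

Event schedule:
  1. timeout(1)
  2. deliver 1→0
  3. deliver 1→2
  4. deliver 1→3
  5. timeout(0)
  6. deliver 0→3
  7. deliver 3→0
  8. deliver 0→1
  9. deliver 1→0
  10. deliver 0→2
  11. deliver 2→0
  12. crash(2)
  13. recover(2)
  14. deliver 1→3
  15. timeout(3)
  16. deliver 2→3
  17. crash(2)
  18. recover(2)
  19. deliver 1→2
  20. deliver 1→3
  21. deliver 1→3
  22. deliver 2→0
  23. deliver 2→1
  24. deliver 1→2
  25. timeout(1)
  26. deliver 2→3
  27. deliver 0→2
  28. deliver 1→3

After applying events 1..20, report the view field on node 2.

2

1. timeout(1):  <1:prim v1 ->
2. deliver 1→0:  <0:back v1 ->
3. deliver 1→2:  <2:back v1 ->
4. deliver 1→3:  <3:back v1 ->
5. timeout(0):  <0:back v2 ->
6. deliver 0→3:  <3:back v2 ->
7. deliver 3→0:  nop
8. deliver 0→1:  <1:back v2 ->
9. deliver 1→0:  nop
10. deliver 0→2:  <2:prim v2 ->
11. deliver 2→0:  nop
12. crash(2):  <2:✗prim v2 ->
13. recover(2):  <2:prim v2 ->
14. deliver 1→3:  nop
15. timeout(3):  <3:prim v3 ->
16. deliver 2→3:  nop
17. crash(2):  <2:✗prim v2 ->
18. recover(2):  <2:prim v2 ->
19. deliver 1→2:  nop
20. deliver 1→3:  nop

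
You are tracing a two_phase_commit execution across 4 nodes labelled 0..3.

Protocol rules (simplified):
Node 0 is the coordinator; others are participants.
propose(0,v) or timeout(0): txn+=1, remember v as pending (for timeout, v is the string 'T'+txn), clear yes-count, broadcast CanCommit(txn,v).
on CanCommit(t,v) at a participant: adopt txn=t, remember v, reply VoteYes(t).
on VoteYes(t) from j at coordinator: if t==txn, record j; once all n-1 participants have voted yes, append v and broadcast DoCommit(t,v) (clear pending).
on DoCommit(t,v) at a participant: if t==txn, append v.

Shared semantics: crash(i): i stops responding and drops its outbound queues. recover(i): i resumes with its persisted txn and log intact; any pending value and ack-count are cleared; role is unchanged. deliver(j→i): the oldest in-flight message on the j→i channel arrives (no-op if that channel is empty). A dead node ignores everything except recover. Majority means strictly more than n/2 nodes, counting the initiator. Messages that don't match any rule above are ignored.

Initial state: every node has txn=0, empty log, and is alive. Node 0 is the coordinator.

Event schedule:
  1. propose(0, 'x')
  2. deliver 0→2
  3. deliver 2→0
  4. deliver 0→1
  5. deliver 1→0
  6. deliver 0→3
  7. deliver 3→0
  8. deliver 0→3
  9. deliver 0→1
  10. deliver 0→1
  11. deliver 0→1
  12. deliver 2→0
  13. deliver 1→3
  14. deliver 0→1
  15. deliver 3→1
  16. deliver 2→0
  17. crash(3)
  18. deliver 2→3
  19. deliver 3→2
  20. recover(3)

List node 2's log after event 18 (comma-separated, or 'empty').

empty

[1] propose(0,'x') → N0(coor t1 [-])
[2] deliver 0→2 → N2(part t1 [-])
[3] deliver 2→0 → ∅
[4] deliver 0→1 → N1(part t1 [-])
[5] deliver 1→0 → ∅
[6] deliver 0→3 → N3(part t1 [-])
[7] deliver 3→0 → N0(coor t1 [x])
[8] deliver 0→3 → N3(part t1 [x])
[9] deliver 0→1 → N1(part t1 [x])
[10] deliver 0→1 → ∅
[11] deliver 0→1 → ∅
[12] deliver 2→0 → ∅
[13] deliver 1→3 → ∅
[14] deliver 0→1 → ∅
[15] deliver 3→1 → ∅
[16] deliver 2→0 → ∅
[17] crash(3) → N3(✗part t1 [x])
[18] deliver 2→3 → ∅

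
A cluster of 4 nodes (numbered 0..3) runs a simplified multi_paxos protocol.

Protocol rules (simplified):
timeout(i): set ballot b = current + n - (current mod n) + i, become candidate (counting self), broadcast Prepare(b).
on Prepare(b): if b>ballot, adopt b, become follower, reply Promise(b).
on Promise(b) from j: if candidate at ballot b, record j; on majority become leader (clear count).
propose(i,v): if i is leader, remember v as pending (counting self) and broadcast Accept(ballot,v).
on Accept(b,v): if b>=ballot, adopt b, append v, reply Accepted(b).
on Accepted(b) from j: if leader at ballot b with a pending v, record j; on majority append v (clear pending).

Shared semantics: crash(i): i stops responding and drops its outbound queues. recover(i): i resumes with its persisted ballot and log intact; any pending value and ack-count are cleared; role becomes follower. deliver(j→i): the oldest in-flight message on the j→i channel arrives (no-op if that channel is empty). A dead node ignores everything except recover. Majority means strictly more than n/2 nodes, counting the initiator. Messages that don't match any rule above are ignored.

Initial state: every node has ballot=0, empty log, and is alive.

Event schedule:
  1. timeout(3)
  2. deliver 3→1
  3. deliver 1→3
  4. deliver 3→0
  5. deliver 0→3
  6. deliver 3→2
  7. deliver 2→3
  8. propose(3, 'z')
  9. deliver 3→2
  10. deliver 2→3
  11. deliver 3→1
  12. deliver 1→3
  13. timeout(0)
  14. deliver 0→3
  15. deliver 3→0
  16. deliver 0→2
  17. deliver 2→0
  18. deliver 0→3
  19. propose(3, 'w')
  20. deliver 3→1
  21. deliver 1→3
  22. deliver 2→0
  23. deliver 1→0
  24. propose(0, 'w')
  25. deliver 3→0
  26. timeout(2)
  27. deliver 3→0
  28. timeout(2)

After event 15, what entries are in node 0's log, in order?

1. timeout(3):  <3:cand b7 ->
2. deliver 3→1:  <1:foll b7 ->
3. deliver 1→3:  nop
4. deliver 3→0:  <0:foll b7 ->
5. deliver 0→3:  <3:lead b7 ->
6. deliver 3→2:  <2:foll b7 ->
7. deliver 2→3:  nop
8. propose(3,'z'):  nop
9. deliver 3→2:  <2:foll b7 z>
10. deliver 2→3:  nop
11. deliver 3→1:  <1:foll b7 z>
12. deliver 1→3:  <3:lead b7 z>
13. timeout(0):  <0:cand b8 ->
14. deliver 0→3:  <3:foll b8 z>
15. deliver 3→0:  nop

empty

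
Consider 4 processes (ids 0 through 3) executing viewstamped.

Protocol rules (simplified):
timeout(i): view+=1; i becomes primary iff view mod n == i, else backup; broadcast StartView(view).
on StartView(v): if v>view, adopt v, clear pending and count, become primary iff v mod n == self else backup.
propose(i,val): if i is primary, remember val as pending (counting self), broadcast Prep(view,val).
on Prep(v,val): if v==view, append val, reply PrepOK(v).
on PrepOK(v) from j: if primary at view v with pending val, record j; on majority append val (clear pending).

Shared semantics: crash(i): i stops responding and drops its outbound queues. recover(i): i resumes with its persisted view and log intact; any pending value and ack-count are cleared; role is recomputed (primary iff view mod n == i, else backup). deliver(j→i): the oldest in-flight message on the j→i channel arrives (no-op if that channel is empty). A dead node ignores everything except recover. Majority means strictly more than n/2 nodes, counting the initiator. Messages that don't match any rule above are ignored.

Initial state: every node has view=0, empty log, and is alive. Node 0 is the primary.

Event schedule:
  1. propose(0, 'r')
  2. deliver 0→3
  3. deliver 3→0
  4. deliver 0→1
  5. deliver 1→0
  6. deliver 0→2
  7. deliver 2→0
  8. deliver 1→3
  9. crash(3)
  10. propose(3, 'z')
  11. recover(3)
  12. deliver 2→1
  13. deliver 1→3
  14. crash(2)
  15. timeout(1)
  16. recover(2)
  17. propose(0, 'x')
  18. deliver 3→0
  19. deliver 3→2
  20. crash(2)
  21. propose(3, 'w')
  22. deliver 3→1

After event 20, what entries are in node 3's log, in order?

r

after 1 — propose(0,'r'): ·
after 2 — deliver 0→3: n3:back/v0/[r]
after 3 — deliver 3→0: ·
after 4 — deliver 0→1: n1:back/v0/[r]
after 5 — deliver 1→0: n0:prim/v0/[r]
after 6 — deliver 0→2: n2:back/v0/[r]
after 7 — deliver 2→0: ·
after 8 — deliver 1→3: ·
after 9 — crash(3): n3:✗back/v0/[r]
after 10 — propose(3,'z'): ·
after 11 — recover(3): n3:back/v0/[r]
after 12 — deliver 2→1: ·
after 13 — deliver 1→3: ·
after 14 — crash(2): n2:✗back/v0/[r]
after 15 — timeout(1): n1:prim/v1/[r]
after 16 — recover(2): n2:back/v0/[r]
after 17 — propose(0,'x'): ·
after 18 — deliver 3→0: ·
after 19 — deliver 3→2: ·
after 20 — crash(2): n2:✗back/v0/[r]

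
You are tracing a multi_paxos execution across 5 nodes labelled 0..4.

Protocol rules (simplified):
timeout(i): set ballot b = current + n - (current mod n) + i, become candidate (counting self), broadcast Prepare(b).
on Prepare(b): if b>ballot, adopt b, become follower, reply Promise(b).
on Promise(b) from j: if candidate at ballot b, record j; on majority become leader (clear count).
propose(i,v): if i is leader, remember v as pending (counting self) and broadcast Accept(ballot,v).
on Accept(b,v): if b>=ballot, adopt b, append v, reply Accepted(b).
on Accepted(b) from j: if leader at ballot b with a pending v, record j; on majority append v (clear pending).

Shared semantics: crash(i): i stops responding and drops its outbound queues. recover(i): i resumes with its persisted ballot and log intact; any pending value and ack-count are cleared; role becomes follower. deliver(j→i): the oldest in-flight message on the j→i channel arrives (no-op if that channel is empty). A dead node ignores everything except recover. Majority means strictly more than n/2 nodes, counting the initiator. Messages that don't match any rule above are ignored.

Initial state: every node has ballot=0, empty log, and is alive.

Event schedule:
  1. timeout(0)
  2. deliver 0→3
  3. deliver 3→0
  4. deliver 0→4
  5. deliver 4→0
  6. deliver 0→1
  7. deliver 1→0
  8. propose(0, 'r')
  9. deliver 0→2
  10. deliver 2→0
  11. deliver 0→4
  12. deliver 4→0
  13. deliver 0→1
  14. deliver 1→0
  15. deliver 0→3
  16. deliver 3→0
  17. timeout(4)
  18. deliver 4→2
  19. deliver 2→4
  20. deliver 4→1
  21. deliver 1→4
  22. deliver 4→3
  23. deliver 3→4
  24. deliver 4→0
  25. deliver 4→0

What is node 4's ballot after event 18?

14

step 1 timeout(0): 0={cand,b=5,log=-}
step 2 deliver 0→3: 3={foll,b=5,log=-}
step 3 deliver 3→0: —
step 4 deliver 0→4: 4={foll,b=5,log=-}
step 5 deliver 4→0: 0={lead,b=5,log=-}
step 6 deliver 0→1: 1={foll,b=5,log=-}
step 7 deliver 1→0: —
step 8 propose(0,'r'): —
step 9 deliver 0→2: 2={foll,b=5,log=-}
step 10 deliver 2→0: —
step 11 deliver 0→4: 4={foll,b=5,log=r}
step 12 deliver 4→0: —
step 13 deliver 0→1: 1={foll,b=5,log=r}
step 14 deliver 1→0: 0={lead,b=5,log=r}
step 15 deliver 0→3: 3={foll,b=5,log=r}
step 16 deliver 3→0: —
step 17 timeout(4): 4={cand,b=14,log=r}
step 18 deliver 4→2: 2={foll,b=14,log=-}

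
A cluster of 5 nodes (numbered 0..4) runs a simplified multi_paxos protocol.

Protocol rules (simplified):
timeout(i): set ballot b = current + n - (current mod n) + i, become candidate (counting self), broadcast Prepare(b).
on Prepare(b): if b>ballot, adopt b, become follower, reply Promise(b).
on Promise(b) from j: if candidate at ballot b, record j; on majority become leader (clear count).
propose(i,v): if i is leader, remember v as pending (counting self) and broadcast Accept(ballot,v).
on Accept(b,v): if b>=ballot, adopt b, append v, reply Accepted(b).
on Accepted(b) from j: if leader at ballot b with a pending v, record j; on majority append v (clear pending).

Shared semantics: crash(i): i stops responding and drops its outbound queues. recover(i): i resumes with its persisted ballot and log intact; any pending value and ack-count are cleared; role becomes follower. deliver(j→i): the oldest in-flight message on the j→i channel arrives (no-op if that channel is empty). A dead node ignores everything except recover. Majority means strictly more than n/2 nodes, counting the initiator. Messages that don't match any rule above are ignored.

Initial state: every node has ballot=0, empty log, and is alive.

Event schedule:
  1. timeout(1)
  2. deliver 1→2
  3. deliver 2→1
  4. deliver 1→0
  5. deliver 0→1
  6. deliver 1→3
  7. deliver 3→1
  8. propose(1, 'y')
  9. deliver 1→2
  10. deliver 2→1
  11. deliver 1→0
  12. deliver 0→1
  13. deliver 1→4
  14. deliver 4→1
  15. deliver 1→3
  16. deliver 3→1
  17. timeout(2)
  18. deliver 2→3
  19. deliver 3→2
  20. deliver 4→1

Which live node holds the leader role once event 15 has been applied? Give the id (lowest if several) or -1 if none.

after 1 — timeout(1): n1:cand/b6/[-]
after 2 — deliver 1→2: n2:foll/b6/[-]
after 3 — deliver 2→1: ·
after 4 — deliver 1→0: n0:foll/b6/[-]
after 5 — deliver 0→1: n1:lead/b6/[-]
after 6 — deliver 1→3: n3:foll/b6/[-]
after 7 — deliver 3→1: ·
after 8 — propose(1,'y'): ·
after 9 — deliver 1→2: n2:foll/b6/[y]
after 10 — deliver 2→1: ·
after 11 — deliver 1→0: n0:foll/b6/[y]
after 12 — deliver 0→1: n1:lead/b6/[y]
after 13 — deliver 1→4: n4:foll/b6/[-]
after 14 — deliver 4→1: ·
after 15 — deliver 1→3: n3:foll/b6/[y]

1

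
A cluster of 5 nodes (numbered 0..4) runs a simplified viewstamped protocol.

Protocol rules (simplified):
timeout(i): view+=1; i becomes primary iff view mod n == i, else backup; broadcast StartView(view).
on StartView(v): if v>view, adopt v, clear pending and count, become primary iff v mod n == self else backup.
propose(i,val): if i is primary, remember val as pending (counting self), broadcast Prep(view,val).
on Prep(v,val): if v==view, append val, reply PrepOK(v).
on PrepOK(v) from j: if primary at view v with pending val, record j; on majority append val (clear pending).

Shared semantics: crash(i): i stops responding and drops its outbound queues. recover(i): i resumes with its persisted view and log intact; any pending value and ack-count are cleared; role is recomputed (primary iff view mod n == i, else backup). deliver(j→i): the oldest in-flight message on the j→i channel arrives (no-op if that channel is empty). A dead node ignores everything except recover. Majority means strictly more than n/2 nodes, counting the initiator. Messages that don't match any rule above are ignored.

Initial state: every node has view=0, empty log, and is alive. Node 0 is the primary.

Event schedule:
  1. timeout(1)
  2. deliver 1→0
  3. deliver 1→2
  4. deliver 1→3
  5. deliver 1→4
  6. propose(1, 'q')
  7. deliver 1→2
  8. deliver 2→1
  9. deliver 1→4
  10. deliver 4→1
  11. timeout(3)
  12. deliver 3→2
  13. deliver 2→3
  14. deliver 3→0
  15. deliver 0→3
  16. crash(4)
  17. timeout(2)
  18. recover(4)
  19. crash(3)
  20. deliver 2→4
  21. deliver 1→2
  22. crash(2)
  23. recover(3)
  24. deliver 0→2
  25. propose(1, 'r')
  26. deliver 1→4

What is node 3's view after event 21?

[1] timeout(1) → N1(prim v1 [-])
[2] deliver 1→0 → N0(back v1 [-])
[3] deliver 1→2 → N2(back v1 [-])
[4] deliver 1→3 → N3(back v1 [-])
[5] deliver 1→4 → N4(back v1 [-])
[6] propose(1,'q') → ∅
[7] deliver 1→2 → N2(back v1 [q])
[8] deliver 2→1 → ∅
[9] deliver 1→4 → N4(back v1 [q])
[10] deliver 4→1 → N1(prim v1 [q])
[11] timeout(3) → N3(back v2 [-])
[12] deliver 3→2 → N2(prim v2 [q])
[13] deliver 2→3 → ∅
[14] deliver 3→0 → N0(back v2 [-])
[15] deliver 0→3 → ∅
[16] crash(4) → N4(✗back v1 [q])
[17] timeout(2) → N2(back v3 [q])
[18] recover(4) → N4(back v1 [q])
[19] crash(3) → N3(✗back v2 [-])
[20] deliver 2→4 → N4(back v3 [q])
[21] deliver 1→2 → ∅

2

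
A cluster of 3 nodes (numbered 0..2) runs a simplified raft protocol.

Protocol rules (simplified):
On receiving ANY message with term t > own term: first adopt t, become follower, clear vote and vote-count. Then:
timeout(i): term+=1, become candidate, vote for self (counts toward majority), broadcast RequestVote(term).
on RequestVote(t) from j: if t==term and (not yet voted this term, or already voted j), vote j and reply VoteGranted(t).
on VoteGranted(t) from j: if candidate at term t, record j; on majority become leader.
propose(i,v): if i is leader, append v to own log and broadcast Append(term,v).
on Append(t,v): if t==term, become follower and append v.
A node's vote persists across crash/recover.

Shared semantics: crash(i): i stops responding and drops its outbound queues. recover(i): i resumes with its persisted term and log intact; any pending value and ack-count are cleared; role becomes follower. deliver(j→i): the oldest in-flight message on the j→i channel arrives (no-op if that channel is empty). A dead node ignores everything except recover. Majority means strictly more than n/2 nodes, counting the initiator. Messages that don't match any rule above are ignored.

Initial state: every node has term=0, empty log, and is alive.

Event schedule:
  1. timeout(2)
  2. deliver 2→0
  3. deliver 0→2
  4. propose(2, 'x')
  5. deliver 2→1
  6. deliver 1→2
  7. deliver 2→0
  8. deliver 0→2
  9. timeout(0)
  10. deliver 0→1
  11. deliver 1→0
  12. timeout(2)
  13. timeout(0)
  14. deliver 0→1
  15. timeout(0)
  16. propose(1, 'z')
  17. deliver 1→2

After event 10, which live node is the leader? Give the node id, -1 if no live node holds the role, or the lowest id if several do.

[1] timeout(2) → N2(cand t1 [-])
[2] deliver 2→0 → N0(foll t1 [-])
[3] deliver 0→2 → N2(lead t1 [-])
[4] propose(2,'x') → N2(lead t1 [x])
[5] deliver 2→1 → N1(foll t1 [-])
[6] deliver 1→2 → ∅
[7] deliver 2→0 → N0(foll t1 [x])
[8] deliver 0→2 → ∅
[9] timeout(0) → N0(cand t2 [x])
[10] deliver 0→1 → N1(foll t2 [-])

2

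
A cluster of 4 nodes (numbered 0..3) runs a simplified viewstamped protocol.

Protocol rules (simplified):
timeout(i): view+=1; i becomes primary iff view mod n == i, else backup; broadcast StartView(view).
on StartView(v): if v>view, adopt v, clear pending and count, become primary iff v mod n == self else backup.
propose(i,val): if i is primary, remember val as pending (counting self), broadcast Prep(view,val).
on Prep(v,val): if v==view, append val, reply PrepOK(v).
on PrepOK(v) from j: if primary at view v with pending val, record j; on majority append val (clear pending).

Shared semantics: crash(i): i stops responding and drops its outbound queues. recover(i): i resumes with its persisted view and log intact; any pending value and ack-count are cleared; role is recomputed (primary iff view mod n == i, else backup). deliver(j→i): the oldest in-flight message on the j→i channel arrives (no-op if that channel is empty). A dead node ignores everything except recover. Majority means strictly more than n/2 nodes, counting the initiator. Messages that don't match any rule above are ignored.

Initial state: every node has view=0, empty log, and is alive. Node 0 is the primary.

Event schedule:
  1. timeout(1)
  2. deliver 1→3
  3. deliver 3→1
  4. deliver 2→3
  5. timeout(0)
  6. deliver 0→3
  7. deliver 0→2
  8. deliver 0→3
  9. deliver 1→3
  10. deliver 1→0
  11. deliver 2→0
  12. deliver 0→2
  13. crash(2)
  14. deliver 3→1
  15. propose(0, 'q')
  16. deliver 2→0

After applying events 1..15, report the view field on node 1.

1

e1 timeout(1): 1[prim,v=1,-]
e2 deliver 1→3: 3[back,v=1,-]
e3 deliver 3→1: ·
e4 deliver 2→3: ·
e5 timeout(0): 0[back,v=1,-]
e6 deliver 0→3: ·
e7 deliver 0→2: 2[back,v=1,-]
e8 deliver 0→3: ·
e9 deliver 1→3: ·
e10 deliver 1→0: ·
e11 deliver 2→0: ·
e12 deliver 0→2: ·
e13 crash(2): 2[✗back,v=1,-]
e14 deliver 3→1: ·
e15 propose(0,'q'): ·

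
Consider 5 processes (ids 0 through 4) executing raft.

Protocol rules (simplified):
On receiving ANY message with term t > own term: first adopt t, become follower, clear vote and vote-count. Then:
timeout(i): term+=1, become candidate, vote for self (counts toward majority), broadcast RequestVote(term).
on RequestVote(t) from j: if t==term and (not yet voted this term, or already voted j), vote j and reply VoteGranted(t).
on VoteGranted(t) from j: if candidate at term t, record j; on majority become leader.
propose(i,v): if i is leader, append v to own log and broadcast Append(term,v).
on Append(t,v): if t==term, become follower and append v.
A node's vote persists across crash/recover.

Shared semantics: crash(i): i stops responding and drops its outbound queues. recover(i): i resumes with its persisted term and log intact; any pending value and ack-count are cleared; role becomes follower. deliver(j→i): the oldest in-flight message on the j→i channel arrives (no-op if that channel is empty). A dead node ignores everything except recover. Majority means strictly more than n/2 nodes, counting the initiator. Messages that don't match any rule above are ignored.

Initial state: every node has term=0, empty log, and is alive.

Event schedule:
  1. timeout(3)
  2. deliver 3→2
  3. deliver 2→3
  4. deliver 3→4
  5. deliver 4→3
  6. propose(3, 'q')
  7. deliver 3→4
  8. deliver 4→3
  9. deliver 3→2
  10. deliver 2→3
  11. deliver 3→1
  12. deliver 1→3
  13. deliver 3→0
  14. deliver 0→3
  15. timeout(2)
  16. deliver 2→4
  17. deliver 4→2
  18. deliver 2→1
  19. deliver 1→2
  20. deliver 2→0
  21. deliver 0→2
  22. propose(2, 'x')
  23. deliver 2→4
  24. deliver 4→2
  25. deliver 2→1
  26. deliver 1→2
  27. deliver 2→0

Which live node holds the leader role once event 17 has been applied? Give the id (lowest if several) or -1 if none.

3

[1] timeout(3) → N3(cand t1 [-])
[2] deliver 3→2 → N2(foll t1 [-])
[3] deliver 2→3 → ∅
[4] deliver 3→4 → N4(foll t1 [-])
[5] deliver 4→3 → N3(lead t1 [-])
[6] propose(3,'q') → N3(lead t1 [q])
[7] deliver 3→4 → N4(foll t1 [q])
[8] deliver 4→3 → ∅
[9] deliver 3→2 → N2(foll t1 [q])
[10] deliver 2→3 → ∅
[11] deliver 3→1 → N1(foll t1 [-])
[12] deliver 1→3 → ∅
[13] deliver 3→0 → N0(foll t1 [-])
[14] deliver 0→3 → ∅
[15] timeout(2) → N2(cand t2 [q])
[16] deliver 2→4 → N4(foll t2 [q])
[17] deliver 4→2 → ∅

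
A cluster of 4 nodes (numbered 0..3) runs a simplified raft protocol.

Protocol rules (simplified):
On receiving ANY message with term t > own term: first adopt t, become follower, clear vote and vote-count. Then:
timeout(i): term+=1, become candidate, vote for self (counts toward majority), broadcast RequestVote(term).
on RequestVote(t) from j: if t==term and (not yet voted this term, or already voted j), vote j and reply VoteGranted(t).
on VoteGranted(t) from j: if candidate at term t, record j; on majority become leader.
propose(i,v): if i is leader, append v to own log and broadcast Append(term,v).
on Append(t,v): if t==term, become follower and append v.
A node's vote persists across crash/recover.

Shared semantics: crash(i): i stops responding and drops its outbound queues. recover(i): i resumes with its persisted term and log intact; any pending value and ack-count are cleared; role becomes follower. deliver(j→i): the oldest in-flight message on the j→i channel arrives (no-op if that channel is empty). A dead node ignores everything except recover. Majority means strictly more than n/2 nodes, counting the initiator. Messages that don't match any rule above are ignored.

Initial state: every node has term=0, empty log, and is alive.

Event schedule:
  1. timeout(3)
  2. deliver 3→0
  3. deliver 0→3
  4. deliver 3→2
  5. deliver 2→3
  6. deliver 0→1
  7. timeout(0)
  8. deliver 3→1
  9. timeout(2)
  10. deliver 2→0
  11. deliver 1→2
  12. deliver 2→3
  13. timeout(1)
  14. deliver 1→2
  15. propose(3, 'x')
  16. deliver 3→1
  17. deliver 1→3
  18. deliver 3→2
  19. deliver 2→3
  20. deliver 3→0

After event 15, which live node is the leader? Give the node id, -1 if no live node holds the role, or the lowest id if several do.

-1

[1] timeout(3) → N3(cand t1 [-])
[2] deliver 3→0 → N0(foll t1 [-])
[3] deliver 0→3 → ∅
[4] deliver 3→2 → N2(foll t1 [-])
[5] deliver 2→3 → N3(lead t1 [-])
[6] deliver 0→1 → ∅
[7] timeout(0) → N0(cand t2 [-])
[8] deliver 3→1 → N1(foll t1 [-])
[9] timeout(2) → N2(cand t2 [-])
[10] deliver 2→0 → ∅
[11] deliver 1→2 → ∅
[12] deliver 2→3 → N3(foll t2 [-])
[13] timeout(1) → N1(cand t2 [-])
[14] deliver 1→2 → ∅
[15] propose(3,'x') → ∅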